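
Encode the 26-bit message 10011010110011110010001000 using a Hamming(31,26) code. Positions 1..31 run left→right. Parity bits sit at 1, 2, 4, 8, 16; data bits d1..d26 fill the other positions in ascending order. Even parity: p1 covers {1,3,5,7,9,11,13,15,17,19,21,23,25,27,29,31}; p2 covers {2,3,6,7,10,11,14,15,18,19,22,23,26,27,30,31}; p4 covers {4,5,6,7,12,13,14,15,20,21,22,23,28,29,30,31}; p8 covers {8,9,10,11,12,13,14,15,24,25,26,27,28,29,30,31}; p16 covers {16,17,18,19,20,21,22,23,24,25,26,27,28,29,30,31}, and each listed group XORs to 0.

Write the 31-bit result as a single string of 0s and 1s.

Place data at non-parity positions: p1 p2 1 p4 0 0 1 p8 1 0 1 0 1 1 0 p16 0 1 1 1 1 0 0 1 0 0 0 1 0 0 0
p1 (pos 1,3,5,7,9,11,13,15,17,19,21,23,25,27,29,31): XOR of data positions = 1⊕0⊕1⊕1⊕1⊕1⊕0⊕0⊕1⊕1⊕0⊕0⊕0⊕0⊕0 = 1
p2 (pos 2,3,6,7,10,11,14,15,18,19,22,23,26,27,30,31): XOR of data positions = 1⊕0⊕1⊕0⊕1⊕1⊕0⊕1⊕1⊕0⊕0⊕0⊕0⊕0⊕0 = 0
p4 (pos 4,5,6,7,12,13,14,15,20,21,22,23,28,29,30,31): XOR of data positions = 0⊕0⊕1⊕0⊕1⊕1⊕0⊕1⊕1⊕0⊕0⊕1⊕0⊕0⊕0 = 0
p8 (pos 8,9,10,11,12,13,14,15,24,25,26,27,28,29,30,31): XOR of data positions = 1⊕0⊕1⊕0⊕1⊕1⊕0⊕1⊕0⊕0⊕0⊕1⊕0⊕0⊕0 = 0
p16 (pos 16,17,18,19,20,21,22,23,24,25,26,27,28,29,30,31): XOR of data positions = 0⊕1⊕1⊕1⊕1⊕0⊕0⊕1⊕0⊕0⊕0⊕1⊕0⊕0⊕0 = 0
Codeword: 1010001010101100011110010001000

1010001010101100011110010001000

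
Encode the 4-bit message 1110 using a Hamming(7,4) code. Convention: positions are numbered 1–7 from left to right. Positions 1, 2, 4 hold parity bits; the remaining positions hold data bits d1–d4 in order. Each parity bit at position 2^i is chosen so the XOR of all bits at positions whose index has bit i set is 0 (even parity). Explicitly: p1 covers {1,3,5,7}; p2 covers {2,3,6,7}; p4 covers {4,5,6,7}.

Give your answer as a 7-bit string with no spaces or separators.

Place data at non-parity positions: p1 p2 1 p4 1 1 0
p1 (pos 1,3,5,7): XOR of data positions = 1⊕1⊕0 = 0
p2 (pos 2,3,6,7): XOR of data positions = 1⊕1⊕0 = 0
p4 (pos 4,5,6,7): XOR of data positions = 1⊕1⊕0 = 0
Codeword: 0010110

0010110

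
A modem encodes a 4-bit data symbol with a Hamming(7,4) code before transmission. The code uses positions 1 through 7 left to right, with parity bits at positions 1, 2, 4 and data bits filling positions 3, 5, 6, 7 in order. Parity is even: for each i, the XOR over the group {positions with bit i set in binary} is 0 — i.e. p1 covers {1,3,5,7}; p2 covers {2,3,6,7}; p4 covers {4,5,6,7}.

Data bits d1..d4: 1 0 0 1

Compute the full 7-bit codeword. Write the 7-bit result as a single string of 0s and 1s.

0011001

Place data at non-parity positions: p1 p2 1 p4 0 0 1
p1 (pos 1,3,5,7): XOR of data positions = 1⊕0⊕1 = 0
p2 (pos 2,3,6,7): XOR of data positions = 1⊕0⊕1 = 0
p4 (pos 4,5,6,7): XOR of data positions = 0⊕0⊕1 = 1
Codeword: 0011001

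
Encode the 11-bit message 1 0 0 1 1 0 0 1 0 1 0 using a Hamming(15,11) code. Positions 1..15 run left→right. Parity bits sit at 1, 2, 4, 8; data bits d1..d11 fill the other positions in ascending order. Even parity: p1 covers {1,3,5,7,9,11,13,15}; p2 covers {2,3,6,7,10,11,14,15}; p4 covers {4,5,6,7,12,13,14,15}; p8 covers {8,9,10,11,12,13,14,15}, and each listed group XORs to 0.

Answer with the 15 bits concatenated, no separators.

111100111001010

Place data at non-parity positions: p1 p2 1 p4 0 0 1 p8 1 0 0 1 0 1 0
p1 (pos 1,3,5,7,9,11,13,15): XOR of data positions = 1⊕0⊕1⊕1⊕0⊕0⊕0 = 1
p2 (pos 2,3,6,7,10,11,14,15): XOR of data positions = 1⊕0⊕1⊕0⊕0⊕1⊕0 = 1
p4 (pos 4,5,6,7,12,13,14,15): XOR of data positions = 0⊕0⊕1⊕1⊕0⊕1⊕0 = 1
p8 (pos 8,9,10,11,12,13,14,15): XOR of data positions = 1⊕0⊕0⊕1⊕0⊕1⊕0 = 1
Codeword: 111100111001010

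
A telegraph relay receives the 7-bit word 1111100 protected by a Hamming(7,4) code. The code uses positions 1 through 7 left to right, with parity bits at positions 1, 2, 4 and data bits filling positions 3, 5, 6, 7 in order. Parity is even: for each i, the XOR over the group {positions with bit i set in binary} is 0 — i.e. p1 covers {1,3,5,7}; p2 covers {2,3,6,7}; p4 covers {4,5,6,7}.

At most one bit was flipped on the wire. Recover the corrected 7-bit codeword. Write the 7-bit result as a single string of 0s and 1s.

0111100

s1 (pos 1,3,5,7): 1⊕1⊕1⊕0 = 1
s2 (pos 2,3,6,7): 1⊕1⊕0⊕0 = 0
s4 (pos 4,5,6,7): 1⊕1⊕0⊕0 = 0
Syndrome s4…s1 = 001 → error at position 1.
Flip position 1: 1111100 → 0111100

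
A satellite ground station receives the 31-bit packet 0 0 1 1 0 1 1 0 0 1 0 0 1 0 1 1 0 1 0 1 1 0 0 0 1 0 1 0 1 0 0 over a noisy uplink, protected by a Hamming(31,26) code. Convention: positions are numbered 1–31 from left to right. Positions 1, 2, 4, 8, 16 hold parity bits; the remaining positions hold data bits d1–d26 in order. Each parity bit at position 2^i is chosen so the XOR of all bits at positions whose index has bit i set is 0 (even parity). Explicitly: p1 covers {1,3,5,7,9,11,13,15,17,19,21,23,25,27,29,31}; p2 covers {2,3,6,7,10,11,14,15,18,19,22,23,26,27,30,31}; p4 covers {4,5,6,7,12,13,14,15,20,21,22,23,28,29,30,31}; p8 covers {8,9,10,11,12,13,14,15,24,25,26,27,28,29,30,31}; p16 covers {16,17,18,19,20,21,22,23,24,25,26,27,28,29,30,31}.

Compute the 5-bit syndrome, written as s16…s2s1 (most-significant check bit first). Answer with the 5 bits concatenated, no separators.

s1 (pos 1,3,5,7,9,11,13,15,17,19,21,23,25,27,29,31): 0⊕1⊕0⊕1⊕0⊕0⊕1⊕1⊕0⊕0⊕1⊕0⊕1⊕1⊕1⊕0 = 0
s2 (pos 2,3,6,7,10,11,14,15,18,19,22,23,26,27,30,31): 0⊕1⊕1⊕1⊕1⊕0⊕0⊕1⊕1⊕0⊕0⊕0⊕0⊕1⊕0⊕0 = 1
s4 (pos 4,5,6,7,12,13,14,15,20,21,22,23,28,29,30,31): 1⊕0⊕1⊕1⊕0⊕1⊕0⊕1⊕1⊕1⊕0⊕0⊕0⊕1⊕0⊕0 = 0
s8 (pos 8,9,10,11,12,13,14,15,24,25,26,27,28,29,30,31): 0⊕0⊕1⊕0⊕0⊕1⊕0⊕1⊕0⊕1⊕0⊕1⊕0⊕1⊕0⊕0 = 0
s16 (pos 16,17,18,19,20,21,22,23,24,25,26,27,28,29,30,31): 1⊕0⊕1⊕0⊕1⊕1⊕0⊕0⊕0⊕1⊕0⊕1⊕0⊕1⊕0⊕0 = 1
Syndrome s16…s1 = 10010 → error at position 18.

10010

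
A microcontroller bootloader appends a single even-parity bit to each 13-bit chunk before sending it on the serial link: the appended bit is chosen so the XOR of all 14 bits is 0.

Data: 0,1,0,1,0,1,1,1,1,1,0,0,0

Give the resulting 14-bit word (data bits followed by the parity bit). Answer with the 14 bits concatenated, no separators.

01010111110001

XOR of the 13 data bits: 0⊕1⊕0⊕1⊕0⊕1⊕1⊕1⊕1⊕1⊕0⊕0⊕0 = 1
Parity bit = 1 (so all 14 bits XOR to 0).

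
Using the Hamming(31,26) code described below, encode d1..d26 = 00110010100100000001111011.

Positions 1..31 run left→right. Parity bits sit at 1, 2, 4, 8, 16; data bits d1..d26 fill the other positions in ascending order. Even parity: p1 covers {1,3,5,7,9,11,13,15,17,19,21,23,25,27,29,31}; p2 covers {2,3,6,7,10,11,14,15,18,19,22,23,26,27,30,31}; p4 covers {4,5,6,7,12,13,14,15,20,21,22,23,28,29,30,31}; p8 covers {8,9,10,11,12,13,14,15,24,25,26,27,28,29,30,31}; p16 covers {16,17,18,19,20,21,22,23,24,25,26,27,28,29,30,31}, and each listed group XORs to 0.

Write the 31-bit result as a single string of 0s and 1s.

1100011000101001100000001111011

Place data at non-parity positions: p1 p2 0 p4 0 1 1 p8 0 0 1 0 1 0 0 p16 1 0 0 0 0 0 0 0 1 1 1 1 0 1 1
p1 (pos 1,3,5,7,9,11,13,15,17,19,21,23,25,27,29,31): XOR of data positions = 0⊕0⊕1⊕0⊕1⊕1⊕0⊕1⊕0⊕0⊕0⊕1⊕1⊕0⊕1 = 1
p2 (pos 2,3,6,7,10,11,14,15,18,19,22,23,26,27,30,31): XOR of data positions = 0⊕1⊕1⊕0⊕1⊕0⊕0⊕0⊕0⊕0⊕0⊕1⊕1⊕1⊕1 = 1
p4 (pos 4,5,6,7,12,13,14,15,20,21,22,23,28,29,30,31): XOR of data positions = 0⊕1⊕1⊕0⊕1⊕0⊕0⊕0⊕0⊕0⊕0⊕1⊕0⊕1⊕1 = 0
p8 (pos 8,9,10,11,12,13,14,15,24,25,26,27,28,29,30,31): XOR of data positions = 0⊕0⊕1⊕0⊕1⊕0⊕0⊕0⊕1⊕1⊕1⊕1⊕0⊕1⊕1 = 0
p16 (pos 16,17,18,19,20,21,22,23,24,25,26,27,28,29,30,31): XOR of data positions = 1⊕0⊕0⊕0⊕0⊕0⊕0⊕0⊕1⊕1⊕1⊕1⊕0⊕1⊕1 = 1
Codeword: 1100011000101001100000001111011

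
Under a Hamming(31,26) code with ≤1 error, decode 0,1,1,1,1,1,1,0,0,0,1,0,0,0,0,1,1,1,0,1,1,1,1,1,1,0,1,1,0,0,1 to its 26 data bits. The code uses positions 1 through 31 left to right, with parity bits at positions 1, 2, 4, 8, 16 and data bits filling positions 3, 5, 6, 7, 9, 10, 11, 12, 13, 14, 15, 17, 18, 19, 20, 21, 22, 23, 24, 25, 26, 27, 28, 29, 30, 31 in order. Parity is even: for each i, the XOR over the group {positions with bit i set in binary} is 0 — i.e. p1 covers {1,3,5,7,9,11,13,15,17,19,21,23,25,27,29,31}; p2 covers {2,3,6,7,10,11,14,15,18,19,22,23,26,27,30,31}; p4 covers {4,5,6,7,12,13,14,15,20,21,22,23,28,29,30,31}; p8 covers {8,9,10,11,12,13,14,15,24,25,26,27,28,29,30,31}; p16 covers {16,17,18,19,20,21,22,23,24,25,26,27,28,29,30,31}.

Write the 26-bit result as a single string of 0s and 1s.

11110010000110111111011001

s1 (pos 1,3,5,7,9,11,13,15,17,19,21,23,25,27,29,31): 0⊕1⊕1⊕1⊕0⊕1⊕0⊕0⊕1⊕0⊕1⊕1⊕1⊕1⊕0⊕1 = 0
s2 (pos 2,3,6,7,10,11,14,15,18,19,22,23,26,27,30,31): 1⊕1⊕1⊕1⊕0⊕1⊕0⊕0⊕1⊕0⊕1⊕1⊕0⊕1⊕0⊕1 = 0
s4 (pos 4,5,6,7,12,13,14,15,20,21,22,23,28,29,30,31): 1⊕1⊕1⊕1⊕0⊕0⊕0⊕0⊕1⊕1⊕1⊕1⊕1⊕0⊕0⊕1 = 0
s8 (pos 8,9,10,11,12,13,14,15,24,25,26,27,28,29,30,31): 0⊕0⊕0⊕1⊕0⊕0⊕0⊕0⊕1⊕1⊕0⊕1⊕1⊕0⊕0⊕1 = 0
s16 (pos 16,17,18,19,20,21,22,23,24,25,26,27,28,29,30,31): 1⊕1⊕1⊕0⊕1⊕1⊕1⊕1⊕1⊕1⊕0⊕1⊕1⊕0⊕0⊕1 = 0
Syndrome s16…s1 = 00000 → no error.
Read data bits from positions 3,5,6,7,9,10,11,12,13,14,15,17,18,19,20,21,22,23,24,25,26,27,28,29,30,31: 11110010000110111111011001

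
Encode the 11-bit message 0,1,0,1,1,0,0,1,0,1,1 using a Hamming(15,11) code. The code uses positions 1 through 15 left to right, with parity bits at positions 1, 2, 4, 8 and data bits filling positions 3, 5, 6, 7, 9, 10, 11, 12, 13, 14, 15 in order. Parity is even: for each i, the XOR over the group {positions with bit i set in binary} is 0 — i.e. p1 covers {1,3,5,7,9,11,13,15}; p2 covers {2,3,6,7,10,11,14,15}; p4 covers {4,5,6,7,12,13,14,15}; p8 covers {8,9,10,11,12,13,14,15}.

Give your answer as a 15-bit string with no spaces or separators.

Place data at non-parity positions: p1 p2 0 p4 1 0 1 p8 1 0 0 1 0 1 1
p1 (pos 1,3,5,7,9,11,13,15): XOR of data positions = 0⊕1⊕1⊕1⊕0⊕0⊕1 = 0
p2 (pos 2,3,6,7,10,11,14,15): XOR of data positions = 0⊕0⊕1⊕0⊕0⊕1⊕1 = 1
p4 (pos 4,5,6,7,12,13,14,15): XOR of data positions = 1⊕0⊕1⊕1⊕0⊕1⊕1 = 1
p8 (pos 8,9,10,11,12,13,14,15): XOR of data positions = 1⊕0⊕0⊕1⊕0⊕1⊕1 = 0
Codeword: 010110101001011

010110101001011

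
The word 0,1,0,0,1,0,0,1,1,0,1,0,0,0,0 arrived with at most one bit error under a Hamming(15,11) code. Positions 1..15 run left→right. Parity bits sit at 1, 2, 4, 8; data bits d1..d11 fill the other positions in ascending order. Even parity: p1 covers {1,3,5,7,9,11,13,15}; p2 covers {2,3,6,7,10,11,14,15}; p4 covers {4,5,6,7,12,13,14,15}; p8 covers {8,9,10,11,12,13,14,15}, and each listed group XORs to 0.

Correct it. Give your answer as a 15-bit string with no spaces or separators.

010010011010100

s1 (pos 1,3,5,7,9,11,13,15): 0⊕0⊕1⊕0⊕1⊕1⊕0⊕0 = 1
s2 (pos 2,3,6,7,10,11,14,15): 1⊕0⊕0⊕0⊕0⊕1⊕0⊕0 = 0
s4 (pos 4,5,6,7,12,13,14,15): 0⊕1⊕0⊕0⊕0⊕0⊕0⊕0 = 1
s8 (pos 8,9,10,11,12,13,14,15): 1⊕1⊕0⊕1⊕0⊕0⊕0⊕0 = 1
Syndrome s8…s1 = 1101 → error at position 13.
Flip position 13: 010010011010000 → 010010011010100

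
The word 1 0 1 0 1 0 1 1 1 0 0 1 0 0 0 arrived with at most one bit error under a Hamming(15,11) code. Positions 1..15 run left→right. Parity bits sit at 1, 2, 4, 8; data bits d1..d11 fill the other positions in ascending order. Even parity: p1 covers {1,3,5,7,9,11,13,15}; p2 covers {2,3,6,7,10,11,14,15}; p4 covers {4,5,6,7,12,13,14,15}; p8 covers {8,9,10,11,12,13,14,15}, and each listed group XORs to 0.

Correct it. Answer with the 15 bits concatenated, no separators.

s1 (pos 1,3,5,7,9,11,13,15): 1⊕1⊕1⊕1⊕1⊕0⊕0⊕0 = 1
s2 (pos 2,3,6,7,10,11,14,15): 0⊕1⊕0⊕1⊕0⊕0⊕0⊕0 = 0
s4 (pos 4,5,6,7,12,13,14,15): 0⊕1⊕0⊕1⊕1⊕0⊕0⊕0 = 1
s8 (pos 8,9,10,11,12,13,14,15): 1⊕1⊕0⊕0⊕1⊕0⊕0⊕0 = 1
Syndrome s8…s1 = 1101 → error at position 13.
Flip position 13: 101010111001000 → 101010111001100

101010111001100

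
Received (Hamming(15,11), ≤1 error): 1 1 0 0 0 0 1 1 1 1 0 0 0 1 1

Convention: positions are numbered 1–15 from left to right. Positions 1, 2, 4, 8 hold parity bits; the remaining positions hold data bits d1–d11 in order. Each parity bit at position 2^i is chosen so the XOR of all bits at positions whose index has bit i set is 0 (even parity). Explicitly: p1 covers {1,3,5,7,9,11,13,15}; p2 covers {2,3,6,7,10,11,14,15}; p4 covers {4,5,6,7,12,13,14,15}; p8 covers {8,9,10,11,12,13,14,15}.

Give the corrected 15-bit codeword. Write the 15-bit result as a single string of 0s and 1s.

s1 (pos 1,3,5,7,9,11,13,15): 1⊕0⊕0⊕1⊕1⊕0⊕0⊕1 = 0
s2 (pos 2,3,6,7,10,11,14,15): 1⊕0⊕0⊕1⊕1⊕0⊕1⊕1 = 1
s4 (pos 4,5,6,7,12,13,14,15): 0⊕0⊕0⊕1⊕0⊕0⊕1⊕1 = 1
s8 (pos 8,9,10,11,12,13,14,15): 1⊕1⊕1⊕0⊕0⊕0⊕1⊕1 = 1
Syndrome s8…s1 = 1110 → error at position 14.
Flip position 14: 110000111100011 → 110000111100001

110000111100001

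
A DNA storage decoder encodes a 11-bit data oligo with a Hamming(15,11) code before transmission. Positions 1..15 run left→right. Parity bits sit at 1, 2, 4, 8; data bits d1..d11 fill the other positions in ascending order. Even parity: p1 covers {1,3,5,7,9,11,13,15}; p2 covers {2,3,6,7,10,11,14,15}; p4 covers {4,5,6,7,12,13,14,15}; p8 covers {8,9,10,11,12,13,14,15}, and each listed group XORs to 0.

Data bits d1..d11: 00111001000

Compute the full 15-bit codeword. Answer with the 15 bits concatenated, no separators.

Place data at non-parity positions: p1 p2 0 p4 0 1 1 p8 1 0 0 1 0 0 0
p1 (pos 1,3,5,7,9,11,13,15): XOR of data positions = 0⊕0⊕1⊕1⊕0⊕0⊕0 = 0
p2 (pos 2,3,6,7,10,11,14,15): XOR of data positions = 0⊕1⊕1⊕0⊕0⊕0⊕0 = 0
p4 (pos 4,5,6,7,12,13,14,15): XOR of data positions = 0⊕1⊕1⊕1⊕0⊕0⊕0 = 1
p8 (pos 8,9,10,11,12,13,14,15): XOR of data positions = 1⊕0⊕0⊕1⊕0⊕0⊕0 = 0
Codeword: 000101101001000

000101101001000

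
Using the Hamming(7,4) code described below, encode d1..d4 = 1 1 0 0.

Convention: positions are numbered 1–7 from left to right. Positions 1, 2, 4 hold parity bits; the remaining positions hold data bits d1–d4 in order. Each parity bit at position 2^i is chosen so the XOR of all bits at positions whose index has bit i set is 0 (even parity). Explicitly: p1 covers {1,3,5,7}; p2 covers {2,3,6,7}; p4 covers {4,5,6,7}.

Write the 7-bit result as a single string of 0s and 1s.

0111100

Place data at non-parity positions: p1 p2 1 p4 1 0 0
p1 (pos 1,3,5,7): XOR of data positions = 1⊕1⊕0 = 0
p2 (pos 2,3,6,7): XOR of data positions = 1⊕0⊕0 = 1
p4 (pos 4,5,6,7): XOR of data positions = 1⊕0⊕0 = 1
Codeword: 0111100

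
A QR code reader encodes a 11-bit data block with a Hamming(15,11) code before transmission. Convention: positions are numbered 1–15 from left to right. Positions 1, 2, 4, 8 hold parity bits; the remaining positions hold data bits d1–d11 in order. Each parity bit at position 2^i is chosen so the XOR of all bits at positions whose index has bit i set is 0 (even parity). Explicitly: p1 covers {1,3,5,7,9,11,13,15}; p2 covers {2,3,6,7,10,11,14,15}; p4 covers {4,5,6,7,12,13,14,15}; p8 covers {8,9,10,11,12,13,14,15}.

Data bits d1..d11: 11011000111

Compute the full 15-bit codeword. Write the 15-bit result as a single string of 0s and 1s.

Place data at non-parity positions: p1 p2 1 p4 1 0 1 p8 1 0 0 0 1 1 1
p1 (pos 1,3,5,7,9,11,13,15): XOR of data positions = 1⊕1⊕1⊕1⊕0⊕1⊕1 = 0
p2 (pos 2,3,6,7,10,11,14,15): XOR of data positions = 1⊕0⊕1⊕0⊕0⊕1⊕1 = 0
p4 (pos 4,5,6,7,12,13,14,15): XOR of data positions = 1⊕0⊕1⊕0⊕1⊕1⊕1 = 1
p8 (pos 8,9,10,11,12,13,14,15): XOR of data positions = 1⊕0⊕0⊕0⊕1⊕1⊕1 = 0
Codeword: 001110101000111

001110101000111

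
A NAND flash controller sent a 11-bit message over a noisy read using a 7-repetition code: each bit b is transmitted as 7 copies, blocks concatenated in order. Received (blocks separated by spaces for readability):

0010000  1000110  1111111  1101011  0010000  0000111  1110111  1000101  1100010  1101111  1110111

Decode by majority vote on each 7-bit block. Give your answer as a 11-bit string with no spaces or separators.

Block 1 (0010000): 1 one → 0
Block 2 (1000110): 3 ones → 0
Block 3 (1111111): 7 ones → 1
Block 4 (1101011): 5 ones → 1
Block 5 (0010000): 1 one → 0
Block 6 (0000111): 3 ones → 0
Block 7 (1110111): 6 ones → 1
Block 8 (1000101): 3 ones → 0
Block 9 (1100010): 3 ones → 0
Block 10 (1101111): 6 ones → 1
Block 11 (1110111): 6 ones → 1

00110010011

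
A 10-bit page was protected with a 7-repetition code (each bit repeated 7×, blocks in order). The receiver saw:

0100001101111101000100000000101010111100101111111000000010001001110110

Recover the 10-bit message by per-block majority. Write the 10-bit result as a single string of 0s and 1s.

Block 1 (0100001): 2 ones → 0
Block 2 (1011111): 6 ones → 1
Block 3 (0100010): 2 ones → 0
Block 4 (0000000): 0 ones → 0
Block 5 (1010101): 4 ones → 1
Block 6 (1110010): 4 ones → 1
Block 7 (1111111): 7 ones → 1
Block 8 (0000000): 0 ones → 0
Block 9 (1000100): 2 ones → 0
Block 10 (1110110): 5 ones → 1

0100111001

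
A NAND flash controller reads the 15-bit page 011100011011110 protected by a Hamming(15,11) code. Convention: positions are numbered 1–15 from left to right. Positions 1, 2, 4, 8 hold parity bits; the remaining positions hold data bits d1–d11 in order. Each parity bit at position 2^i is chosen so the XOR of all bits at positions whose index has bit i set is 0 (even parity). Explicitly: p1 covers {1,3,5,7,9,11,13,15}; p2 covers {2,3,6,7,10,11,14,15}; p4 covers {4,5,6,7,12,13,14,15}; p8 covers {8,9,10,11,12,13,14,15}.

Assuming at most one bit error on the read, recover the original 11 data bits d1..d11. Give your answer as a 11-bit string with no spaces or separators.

s1 (pos 1,3,5,7,9,11,13,15): 0⊕1⊕0⊕0⊕1⊕1⊕1⊕0 = 0
s2 (pos 2,3,6,7,10,11,14,15): 1⊕1⊕0⊕0⊕0⊕1⊕1⊕0 = 0
s4 (pos 4,5,6,7,12,13,14,15): 1⊕0⊕0⊕0⊕1⊕1⊕1⊕0 = 0
s8 (pos 8,9,10,11,12,13,14,15): 1⊕1⊕0⊕1⊕1⊕1⊕1⊕0 = 0
Syndrome s8…s1 = 0000 → no error.
Read data bits from positions 3,5,6,7,9,10,11,12,13,14,15: 10001011110

10001011110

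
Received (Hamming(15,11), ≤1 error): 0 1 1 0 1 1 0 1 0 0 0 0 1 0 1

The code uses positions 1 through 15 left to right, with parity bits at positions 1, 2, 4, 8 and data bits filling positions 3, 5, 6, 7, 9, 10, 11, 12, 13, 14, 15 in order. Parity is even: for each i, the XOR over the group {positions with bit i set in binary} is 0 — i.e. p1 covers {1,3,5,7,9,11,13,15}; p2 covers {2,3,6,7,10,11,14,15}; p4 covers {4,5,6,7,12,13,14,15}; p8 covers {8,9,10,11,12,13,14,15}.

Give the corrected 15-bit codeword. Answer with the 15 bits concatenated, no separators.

011011000000101

s1 (pos 1,3,5,7,9,11,13,15): 0⊕1⊕1⊕0⊕0⊕0⊕1⊕1 = 0
s2 (pos 2,3,6,7,10,11,14,15): 1⊕1⊕1⊕0⊕0⊕0⊕0⊕1 = 0
s4 (pos 4,5,6,7,12,13,14,15): 0⊕1⊕1⊕0⊕0⊕1⊕0⊕1 = 0
s8 (pos 8,9,10,11,12,13,14,15): 1⊕0⊕0⊕0⊕0⊕1⊕0⊕1 = 1
Syndrome s8…s1 = 1000 → error at position 8.
Flip position 8: 011011010000101 → 011011000000101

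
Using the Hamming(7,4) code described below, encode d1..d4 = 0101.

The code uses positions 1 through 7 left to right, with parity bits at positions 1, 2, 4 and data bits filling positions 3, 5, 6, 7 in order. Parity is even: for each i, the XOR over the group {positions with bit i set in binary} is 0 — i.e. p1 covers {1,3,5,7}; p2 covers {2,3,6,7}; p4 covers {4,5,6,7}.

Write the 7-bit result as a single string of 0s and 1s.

0100101

Place data at non-parity positions: p1 p2 0 p4 1 0 1
p1 (pos 1,3,5,7): XOR of data positions = 0⊕1⊕1 = 0
p2 (pos 2,3,6,7): XOR of data positions = 0⊕0⊕1 = 1
p4 (pos 4,5,6,7): XOR of data positions = 1⊕0⊕1 = 0
Codeword: 0100101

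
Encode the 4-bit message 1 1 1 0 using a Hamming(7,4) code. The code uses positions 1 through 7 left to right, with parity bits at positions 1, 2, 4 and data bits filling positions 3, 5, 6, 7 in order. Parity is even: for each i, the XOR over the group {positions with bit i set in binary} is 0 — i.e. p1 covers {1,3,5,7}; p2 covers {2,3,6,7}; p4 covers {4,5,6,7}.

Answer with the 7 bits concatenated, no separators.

0010110

Place data at non-parity positions: p1 p2 1 p4 1 1 0
p1 (pos 1,3,5,7): XOR of data positions = 1⊕1⊕0 = 0
p2 (pos 2,3,6,7): XOR of data positions = 1⊕1⊕0 = 0
p4 (pos 4,5,6,7): XOR of data positions = 1⊕1⊕0 = 0
Codeword: 0010110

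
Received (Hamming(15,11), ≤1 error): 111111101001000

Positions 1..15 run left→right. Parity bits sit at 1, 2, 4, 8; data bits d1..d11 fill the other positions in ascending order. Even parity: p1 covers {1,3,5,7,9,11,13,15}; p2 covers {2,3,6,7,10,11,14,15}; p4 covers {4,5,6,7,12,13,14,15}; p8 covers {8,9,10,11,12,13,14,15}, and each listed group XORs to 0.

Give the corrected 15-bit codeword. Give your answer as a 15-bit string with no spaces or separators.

111101101001000

s1 (pos 1,3,5,7,9,11,13,15): 1⊕1⊕1⊕1⊕1⊕0⊕0⊕0 = 1
s2 (pos 2,3,6,7,10,11,14,15): 1⊕1⊕1⊕1⊕0⊕0⊕0⊕0 = 0
s4 (pos 4,5,6,7,12,13,14,15): 1⊕1⊕1⊕1⊕1⊕0⊕0⊕0 = 1
s8 (pos 8,9,10,11,12,13,14,15): 0⊕1⊕0⊕0⊕1⊕0⊕0⊕0 = 0
Syndrome s8…s1 = 0101 → error at position 5.
Flip position 5: 111111101001000 → 111101101001000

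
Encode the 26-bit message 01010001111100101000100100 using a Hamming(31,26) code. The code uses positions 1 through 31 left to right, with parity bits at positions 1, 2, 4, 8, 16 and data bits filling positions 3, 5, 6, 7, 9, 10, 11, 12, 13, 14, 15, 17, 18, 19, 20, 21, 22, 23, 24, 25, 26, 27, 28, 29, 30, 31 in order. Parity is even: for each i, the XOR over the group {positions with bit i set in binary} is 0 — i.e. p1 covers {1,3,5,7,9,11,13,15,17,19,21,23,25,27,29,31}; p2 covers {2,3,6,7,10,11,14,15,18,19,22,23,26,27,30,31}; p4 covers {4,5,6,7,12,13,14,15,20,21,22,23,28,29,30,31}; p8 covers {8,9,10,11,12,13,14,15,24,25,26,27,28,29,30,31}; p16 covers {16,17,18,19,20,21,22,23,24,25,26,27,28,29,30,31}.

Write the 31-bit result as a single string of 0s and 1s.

0101101000011111100101000100100

Place data at non-parity positions: p1 p2 0 p4 1 0 1 p8 0 0 0 1 1 1 1 p16 1 0 0 1 0 1 0 0 0 1 0 0 1 0 0
p1 (pos 1,3,5,7,9,11,13,15,17,19,21,23,25,27,29,31): XOR of data positions = 0⊕1⊕1⊕0⊕0⊕1⊕1⊕1⊕0⊕0⊕0⊕0⊕0⊕1⊕0 = 0
p2 (pos 2,3,6,7,10,11,14,15,18,19,22,23,26,27,30,31): XOR of data positions = 0⊕0⊕1⊕0⊕0⊕1⊕1⊕0⊕0⊕1⊕0⊕1⊕0⊕0⊕0 = 1
p4 (pos 4,5,6,7,12,13,14,15,20,21,22,23,28,29,30,31): XOR of data positions = 1⊕0⊕1⊕1⊕1⊕1⊕1⊕1⊕0⊕1⊕0⊕0⊕1⊕0⊕0 = 1
p8 (pos 8,9,10,11,12,13,14,15,24,25,26,27,28,29,30,31): XOR of data positions = 0⊕0⊕0⊕1⊕1⊕1⊕1⊕0⊕0⊕1⊕0⊕0⊕1⊕0⊕0 = 0
p16 (pos 16,17,18,19,20,21,22,23,24,25,26,27,28,29,30,31): XOR of data positions = 1⊕0⊕0⊕1⊕0⊕1⊕0⊕0⊕0⊕1⊕0⊕0⊕1⊕0⊕0 = 1
Codeword: 0101101000011111100101000100100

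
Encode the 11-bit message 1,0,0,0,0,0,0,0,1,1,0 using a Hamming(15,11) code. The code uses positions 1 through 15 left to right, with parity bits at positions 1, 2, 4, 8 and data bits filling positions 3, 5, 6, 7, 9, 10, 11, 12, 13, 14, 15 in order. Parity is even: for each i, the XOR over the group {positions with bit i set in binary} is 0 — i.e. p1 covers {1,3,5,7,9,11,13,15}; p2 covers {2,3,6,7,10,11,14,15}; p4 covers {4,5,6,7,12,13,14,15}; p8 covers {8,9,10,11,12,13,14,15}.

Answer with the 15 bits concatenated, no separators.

001000000000110

Place data at non-parity positions: p1 p2 1 p4 0 0 0 p8 0 0 0 0 1 1 0
p1 (pos 1,3,5,7,9,11,13,15): XOR of data positions = 1⊕0⊕0⊕0⊕0⊕1⊕0 = 0
p2 (pos 2,3,6,7,10,11,14,15): XOR of data positions = 1⊕0⊕0⊕0⊕0⊕1⊕0 = 0
p4 (pos 4,5,6,7,12,13,14,15): XOR of data positions = 0⊕0⊕0⊕0⊕1⊕1⊕0 = 0
p8 (pos 8,9,10,11,12,13,14,15): XOR of data positions = 0⊕0⊕0⊕0⊕1⊕1⊕0 = 0
Codeword: 001000000000110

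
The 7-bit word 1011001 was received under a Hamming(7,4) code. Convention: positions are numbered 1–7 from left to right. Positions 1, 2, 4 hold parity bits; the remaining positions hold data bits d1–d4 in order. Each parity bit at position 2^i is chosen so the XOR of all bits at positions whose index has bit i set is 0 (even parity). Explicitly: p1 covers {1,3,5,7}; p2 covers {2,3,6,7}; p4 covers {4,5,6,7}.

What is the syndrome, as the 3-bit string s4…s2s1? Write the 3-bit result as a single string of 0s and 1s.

001

s1 (pos 1,3,5,7): 1⊕1⊕0⊕1 = 1
s2 (pos 2,3,6,7): 0⊕1⊕0⊕1 = 0
s4 (pos 4,5,6,7): 1⊕0⊕0⊕1 = 0
Syndrome s4…s1 = 001 → error at position 1.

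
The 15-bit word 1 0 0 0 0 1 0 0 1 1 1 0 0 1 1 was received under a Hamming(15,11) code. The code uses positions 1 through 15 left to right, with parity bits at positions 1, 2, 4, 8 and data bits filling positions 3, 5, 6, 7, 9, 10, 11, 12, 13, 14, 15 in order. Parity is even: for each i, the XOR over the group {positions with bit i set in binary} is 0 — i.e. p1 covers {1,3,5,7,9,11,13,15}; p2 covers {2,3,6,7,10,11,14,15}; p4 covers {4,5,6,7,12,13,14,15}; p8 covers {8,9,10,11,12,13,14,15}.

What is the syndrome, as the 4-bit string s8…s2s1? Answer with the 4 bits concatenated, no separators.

1110

s1 (pos 1,3,5,7,9,11,13,15): 1⊕0⊕0⊕0⊕1⊕1⊕0⊕1 = 0
s2 (pos 2,3,6,7,10,11,14,15): 0⊕0⊕1⊕0⊕1⊕1⊕1⊕1 = 1
s4 (pos 4,5,6,7,12,13,14,15): 0⊕0⊕1⊕0⊕0⊕0⊕1⊕1 = 1
s8 (pos 8,9,10,11,12,13,14,15): 0⊕1⊕1⊕1⊕0⊕0⊕1⊕1 = 1
Syndrome s8…s1 = 1110 → error at position 14.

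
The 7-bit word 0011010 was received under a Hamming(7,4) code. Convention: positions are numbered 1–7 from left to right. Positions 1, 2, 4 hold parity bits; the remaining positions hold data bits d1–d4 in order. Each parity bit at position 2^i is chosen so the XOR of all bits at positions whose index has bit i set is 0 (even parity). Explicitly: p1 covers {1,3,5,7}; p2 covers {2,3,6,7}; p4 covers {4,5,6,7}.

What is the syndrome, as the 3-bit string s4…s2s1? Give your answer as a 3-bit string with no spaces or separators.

s1 (pos 1,3,5,7): 0⊕1⊕0⊕0 = 1
s2 (pos 2,3,6,7): 0⊕1⊕1⊕0 = 0
s4 (pos 4,5,6,7): 1⊕0⊕1⊕0 = 0
Syndrome s4…s1 = 001 → error at position 1.

001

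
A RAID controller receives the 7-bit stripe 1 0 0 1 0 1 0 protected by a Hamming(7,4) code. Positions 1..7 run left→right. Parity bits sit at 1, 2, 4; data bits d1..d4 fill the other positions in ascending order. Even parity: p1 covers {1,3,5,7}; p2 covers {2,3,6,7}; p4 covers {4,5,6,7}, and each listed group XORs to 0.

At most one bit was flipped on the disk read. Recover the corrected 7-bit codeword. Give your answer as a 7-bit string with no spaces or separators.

1011010

s1 (pos 1,3,5,7): 1⊕0⊕0⊕0 = 1
s2 (pos 2,3,6,7): 0⊕0⊕1⊕0 = 1
s4 (pos 4,5,6,7): 1⊕0⊕1⊕0 = 0
Syndrome s4…s1 = 011 → error at position 3.
Flip position 3: 1001010 → 1011010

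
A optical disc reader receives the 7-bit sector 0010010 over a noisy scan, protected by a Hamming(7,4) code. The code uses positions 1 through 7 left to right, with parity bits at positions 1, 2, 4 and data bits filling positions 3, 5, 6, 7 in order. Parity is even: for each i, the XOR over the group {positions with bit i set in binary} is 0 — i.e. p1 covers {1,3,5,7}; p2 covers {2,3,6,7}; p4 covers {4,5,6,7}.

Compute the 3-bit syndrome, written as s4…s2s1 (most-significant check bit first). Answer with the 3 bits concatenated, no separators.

101

s1 (pos 1,3,5,7): 0⊕1⊕0⊕0 = 1
s2 (pos 2,3,6,7): 0⊕1⊕1⊕0 = 0
s4 (pos 4,5,6,7): 0⊕0⊕1⊕0 = 1
Syndrome s4…s1 = 101 → error at position 5.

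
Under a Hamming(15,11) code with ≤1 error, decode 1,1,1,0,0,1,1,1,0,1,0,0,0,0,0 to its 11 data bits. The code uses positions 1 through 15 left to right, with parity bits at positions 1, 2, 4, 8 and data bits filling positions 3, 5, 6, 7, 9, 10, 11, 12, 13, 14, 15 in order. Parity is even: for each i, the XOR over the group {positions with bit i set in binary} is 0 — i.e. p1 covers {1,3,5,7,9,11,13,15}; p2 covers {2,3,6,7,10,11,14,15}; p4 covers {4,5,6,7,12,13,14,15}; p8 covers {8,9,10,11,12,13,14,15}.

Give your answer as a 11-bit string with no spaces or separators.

00110100000

s1 (pos 1,3,5,7,9,11,13,15): 1⊕1⊕0⊕1⊕0⊕0⊕0⊕0 = 1
s2 (pos 2,3,6,7,10,11,14,15): 1⊕1⊕1⊕1⊕1⊕0⊕0⊕0 = 1
s4 (pos 4,5,6,7,12,13,14,15): 0⊕0⊕1⊕1⊕0⊕0⊕0⊕0 = 0
s8 (pos 8,9,10,11,12,13,14,15): 1⊕0⊕1⊕0⊕0⊕0⊕0⊕0 = 0
Syndrome s8…s1 = 0011 → error at position 3.
Flip position 3: 111001110100000 → 110001110100000
Read data bits from positions 3,5,6,7,9,10,11,12,13,14,15: 00110100000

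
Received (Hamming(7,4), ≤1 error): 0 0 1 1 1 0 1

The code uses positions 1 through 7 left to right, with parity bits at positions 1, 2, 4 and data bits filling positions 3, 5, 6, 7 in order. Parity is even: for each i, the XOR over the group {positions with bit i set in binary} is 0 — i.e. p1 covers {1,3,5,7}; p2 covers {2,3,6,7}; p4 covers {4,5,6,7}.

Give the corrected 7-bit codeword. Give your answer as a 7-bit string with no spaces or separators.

s1 (pos 1,3,5,7): 0⊕1⊕1⊕1 = 1
s2 (pos 2,3,6,7): 0⊕1⊕0⊕1 = 0
s4 (pos 4,5,6,7): 1⊕1⊕0⊕1 = 1
Syndrome s4…s1 = 101 → error at position 5.
Flip position 5: 0011101 → 0011001

0011001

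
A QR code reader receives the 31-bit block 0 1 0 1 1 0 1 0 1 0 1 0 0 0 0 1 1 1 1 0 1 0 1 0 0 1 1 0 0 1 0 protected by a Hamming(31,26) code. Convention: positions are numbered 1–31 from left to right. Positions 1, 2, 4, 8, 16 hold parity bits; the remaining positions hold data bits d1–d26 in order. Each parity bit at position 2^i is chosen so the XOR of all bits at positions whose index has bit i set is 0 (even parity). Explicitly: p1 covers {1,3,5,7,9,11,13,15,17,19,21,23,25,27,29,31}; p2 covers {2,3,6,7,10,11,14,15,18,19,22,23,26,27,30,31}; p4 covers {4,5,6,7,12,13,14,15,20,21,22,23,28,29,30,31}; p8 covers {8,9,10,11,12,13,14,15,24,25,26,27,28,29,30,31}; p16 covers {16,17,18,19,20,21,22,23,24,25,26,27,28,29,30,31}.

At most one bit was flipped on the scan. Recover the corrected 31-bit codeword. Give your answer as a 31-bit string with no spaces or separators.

0101101010100001111010100100010

s1 (pos 1,3,5,7,9,11,13,15,17,19,21,23,25,27,29,31): 0⊕0⊕1⊕1⊕1⊕1⊕0⊕0⊕1⊕1⊕1⊕1⊕0⊕1⊕0⊕0 = 1
s2 (pos 2,3,6,7,10,11,14,15,18,19,22,23,26,27,30,31): 1⊕0⊕0⊕1⊕0⊕1⊕0⊕0⊕1⊕1⊕0⊕1⊕1⊕1⊕1⊕0 = 1
s4 (pos 4,5,6,7,12,13,14,15,20,21,22,23,28,29,30,31): 1⊕1⊕0⊕1⊕0⊕0⊕0⊕0⊕0⊕1⊕0⊕1⊕0⊕0⊕1⊕0 = 0
s8 (pos 8,9,10,11,12,13,14,15,24,25,26,27,28,29,30,31): 0⊕1⊕0⊕1⊕0⊕0⊕0⊕0⊕0⊕0⊕1⊕1⊕0⊕0⊕1⊕0 = 1
s16 (pos 16,17,18,19,20,21,22,23,24,25,26,27,28,29,30,31): 1⊕1⊕1⊕1⊕0⊕1⊕0⊕1⊕0⊕0⊕1⊕1⊕0⊕0⊕1⊕0 = 1
Syndrome s16…s1 = 11011 → error at position 27.
Flip position 27: 0101101010100001111010100110010 → 0101101010100001111010100100010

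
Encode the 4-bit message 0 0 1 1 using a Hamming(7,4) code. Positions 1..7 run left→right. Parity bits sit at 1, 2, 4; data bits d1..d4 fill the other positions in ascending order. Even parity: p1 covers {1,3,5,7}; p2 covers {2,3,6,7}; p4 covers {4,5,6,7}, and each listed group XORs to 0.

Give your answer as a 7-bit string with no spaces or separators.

1000011

Place data at non-parity positions: p1 p2 0 p4 0 1 1
p1 (pos 1,3,5,7): XOR of data positions = 0⊕0⊕1 = 1
p2 (pos 2,3,6,7): XOR of data positions = 0⊕1⊕1 = 0
p4 (pos 4,5,6,7): XOR of data positions = 0⊕1⊕1 = 0
Codeword: 1000011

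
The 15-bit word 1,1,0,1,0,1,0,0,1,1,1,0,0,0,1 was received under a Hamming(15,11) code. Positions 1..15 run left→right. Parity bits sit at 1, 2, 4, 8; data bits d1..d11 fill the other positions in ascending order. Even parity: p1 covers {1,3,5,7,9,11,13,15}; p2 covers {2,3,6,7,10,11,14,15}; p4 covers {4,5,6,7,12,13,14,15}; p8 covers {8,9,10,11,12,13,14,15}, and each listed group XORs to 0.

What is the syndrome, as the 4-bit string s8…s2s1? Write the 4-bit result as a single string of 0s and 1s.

s1 (pos 1,3,5,7,9,11,13,15): 1⊕0⊕0⊕0⊕1⊕1⊕0⊕1 = 0
s2 (pos 2,3,6,7,10,11,14,15): 1⊕0⊕1⊕0⊕1⊕1⊕0⊕1 = 1
s4 (pos 4,5,6,7,12,13,14,15): 1⊕0⊕1⊕0⊕0⊕0⊕0⊕1 = 1
s8 (pos 8,9,10,11,12,13,14,15): 0⊕1⊕1⊕1⊕0⊕0⊕0⊕1 = 0
Syndrome s8…s1 = 0110 → error at position 6.

0110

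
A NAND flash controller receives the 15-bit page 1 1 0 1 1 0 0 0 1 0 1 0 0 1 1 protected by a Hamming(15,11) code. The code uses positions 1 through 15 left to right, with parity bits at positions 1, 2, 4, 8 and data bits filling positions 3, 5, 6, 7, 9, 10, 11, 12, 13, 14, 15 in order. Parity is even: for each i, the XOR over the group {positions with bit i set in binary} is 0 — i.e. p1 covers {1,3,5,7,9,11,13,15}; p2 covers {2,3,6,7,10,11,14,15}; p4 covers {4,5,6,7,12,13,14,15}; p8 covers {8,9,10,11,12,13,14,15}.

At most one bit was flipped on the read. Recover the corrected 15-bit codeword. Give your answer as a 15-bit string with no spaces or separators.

s1 (pos 1,3,5,7,9,11,13,15): 1⊕0⊕1⊕0⊕1⊕1⊕0⊕1 = 1
s2 (pos 2,3,6,7,10,11,14,15): 1⊕0⊕0⊕0⊕0⊕1⊕1⊕1 = 0
s4 (pos 4,5,6,7,12,13,14,15): 1⊕1⊕0⊕0⊕0⊕0⊕1⊕1 = 0
s8 (pos 8,9,10,11,12,13,14,15): 0⊕1⊕0⊕1⊕0⊕0⊕1⊕1 = 0
Syndrome s8…s1 = 0001 → error at position 1.
Flip position 1: 110110001010011 → 010110001010011

010110001010011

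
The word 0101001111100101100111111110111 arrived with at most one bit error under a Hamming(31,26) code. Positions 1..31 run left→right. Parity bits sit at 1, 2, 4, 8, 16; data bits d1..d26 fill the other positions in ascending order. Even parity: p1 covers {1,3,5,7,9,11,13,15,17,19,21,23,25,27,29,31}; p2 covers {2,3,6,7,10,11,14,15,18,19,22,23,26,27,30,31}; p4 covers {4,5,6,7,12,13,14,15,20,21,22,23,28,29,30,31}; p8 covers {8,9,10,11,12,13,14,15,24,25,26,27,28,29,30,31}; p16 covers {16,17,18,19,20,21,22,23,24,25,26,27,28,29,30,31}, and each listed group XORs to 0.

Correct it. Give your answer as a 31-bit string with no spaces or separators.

s1 (pos 1,3,5,7,9,11,13,15,17,19,21,23,25,27,29,31): 0⊕0⊕0⊕1⊕1⊕1⊕0⊕0⊕1⊕0⊕1⊕1⊕1⊕1⊕1⊕1 = 0
s2 (pos 2,3,6,7,10,11,14,15,18,19,22,23,26,27,30,31): 1⊕0⊕0⊕1⊕1⊕1⊕1⊕0⊕0⊕0⊕1⊕1⊕1⊕1⊕1⊕1 = 1
s4 (pos 4,5,6,7,12,13,14,15,20,21,22,23,28,29,30,31): 1⊕0⊕0⊕1⊕0⊕0⊕1⊕0⊕1⊕1⊕1⊕1⊕0⊕1⊕1⊕1 = 0
s8 (pos 8,9,10,11,12,13,14,15,24,25,26,27,28,29,30,31): 1⊕1⊕1⊕1⊕0⊕0⊕1⊕0⊕1⊕1⊕1⊕1⊕0⊕1⊕1⊕1 = 0
s16 (pos 16,17,18,19,20,21,22,23,24,25,26,27,28,29,30,31): 1⊕1⊕0⊕0⊕1⊕1⊕1⊕1⊕1⊕1⊕1⊕1⊕0⊕1⊕1⊕1 = 1
Syndrome s16…s1 = 10010 → error at position 18.
Flip position 18: 0101001111100101100111111110111 → 0101001111100101110111111110111

0101001111100101110111111110111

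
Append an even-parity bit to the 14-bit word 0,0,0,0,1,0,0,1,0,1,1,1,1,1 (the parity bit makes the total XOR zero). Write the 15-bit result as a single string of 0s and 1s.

000010010111111

XOR of the 14 data bits: 0⊕0⊕0⊕0⊕1⊕0⊕0⊕1⊕0⊕1⊕1⊕1⊕1⊕1 = 1
Parity bit = 1 (so all 15 bits XOR to 0).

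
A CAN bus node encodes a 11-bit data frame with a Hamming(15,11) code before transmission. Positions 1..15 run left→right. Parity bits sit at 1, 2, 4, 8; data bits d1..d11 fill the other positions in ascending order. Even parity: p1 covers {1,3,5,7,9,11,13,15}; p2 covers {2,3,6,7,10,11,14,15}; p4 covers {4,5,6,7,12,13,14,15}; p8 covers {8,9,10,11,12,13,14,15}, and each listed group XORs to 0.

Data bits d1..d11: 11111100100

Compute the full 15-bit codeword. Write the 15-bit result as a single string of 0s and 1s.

Place data at non-parity positions: p1 p2 1 p4 1 1 1 p8 1 1 0 0 1 0 0
p1 (pos 1,3,5,7,9,11,13,15): XOR of data positions = 1⊕1⊕1⊕1⊕0⊕1⊕0 = 1
p2 (pos 2,3,6,7,10,11,14,15): XOR of data positions = 1⊕1⊕1⊕1⊕0⊕0⊕0 = 0
p4 (pos 4,5,6,7,12,13,14,15): XOR of data positions = 1⊕1⊕1⊕0⊕1⊕0⊕0 = 0
p8 (pos 8,9,10,11,12,13,14,15): XOR of data positions = 1⊕1⊕0⊕0⊕1⊕0⊕0 = 1
Codeword: 101011111100100

101011111100100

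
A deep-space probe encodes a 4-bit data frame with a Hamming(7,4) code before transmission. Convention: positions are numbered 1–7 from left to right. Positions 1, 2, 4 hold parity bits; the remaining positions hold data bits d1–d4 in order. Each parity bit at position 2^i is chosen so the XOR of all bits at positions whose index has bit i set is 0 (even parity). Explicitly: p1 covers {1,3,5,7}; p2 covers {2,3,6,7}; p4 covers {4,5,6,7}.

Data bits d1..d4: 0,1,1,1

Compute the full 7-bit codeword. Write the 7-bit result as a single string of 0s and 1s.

Place data at non-parity positions: p1 p2 0 p4 1 1 1
p1 (pos 1,3,5,7): XOR of data positions = 0⊕1⊕1 = 0
p2 (pos 2,3,6,7): XOR of data positions = 0⊕1⊕1 = 0
p4 (pos 4,5,6,7): XOR of data positions = 1⊕1⊕1 = 1
Codeword: 0001111

0001111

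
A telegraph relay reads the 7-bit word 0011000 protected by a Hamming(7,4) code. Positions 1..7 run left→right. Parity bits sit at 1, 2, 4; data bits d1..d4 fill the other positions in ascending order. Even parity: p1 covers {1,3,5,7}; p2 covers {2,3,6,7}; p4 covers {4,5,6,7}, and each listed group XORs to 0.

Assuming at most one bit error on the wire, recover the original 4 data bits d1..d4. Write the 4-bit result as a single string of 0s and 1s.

1001

s1 (pos 1,3,5,7): 0⊕1⊕0⊕0 = 1
s2 (pos 2,3,6,7): 0⊕1⊕0⊕0 = 1
s4 (pos 4,5,6,7): 1⊕0⊕0⊕0 = 1
Syndrome s4…s1 = 111 → error at position 7.
Flip position 7: 0011000 → 0011001
Read data bits from positions 3,5,6,7: 1001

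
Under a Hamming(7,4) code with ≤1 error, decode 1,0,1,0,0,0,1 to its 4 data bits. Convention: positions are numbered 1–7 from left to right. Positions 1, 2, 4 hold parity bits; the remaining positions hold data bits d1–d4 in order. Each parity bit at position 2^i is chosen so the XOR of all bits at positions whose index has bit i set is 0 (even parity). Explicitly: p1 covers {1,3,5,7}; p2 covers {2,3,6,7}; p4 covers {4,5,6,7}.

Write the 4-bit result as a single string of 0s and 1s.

s1 (pos 1,3,5,7): 1⊕1⊕0⊕1 = 1
s2 (pos 2,3,6,7): 0⊕1⊕0⊕1 = 0
s4 (pos 4,5,6,7): 0⊕0⊕0⊕1 = 1
Syndrome s4…s1 = 101 → error at position 5.
Flip position 5: 1010001 → 1010101
Read data bits from positions 3,5,6,7: 1101

1101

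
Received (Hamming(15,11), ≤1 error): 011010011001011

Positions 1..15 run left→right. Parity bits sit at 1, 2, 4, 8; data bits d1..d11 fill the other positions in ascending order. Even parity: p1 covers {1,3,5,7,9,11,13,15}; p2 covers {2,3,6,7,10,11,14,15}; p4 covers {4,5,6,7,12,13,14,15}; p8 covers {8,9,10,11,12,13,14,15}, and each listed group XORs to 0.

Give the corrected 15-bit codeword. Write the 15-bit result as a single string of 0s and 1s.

s1 (pos 1,3,5,7,9,11,13,15): 0⊕1⊕1⊕0⊕1⊕0⊕0⊕1 = 0
s2 (pos 2,3,6,7,10,11,14,15): 1⊕1⊕0⊕0⊕0⊕0⊕1⊕1 = 0
s4 (pos 4,5,6,7,12,13,14,15): 0⊕1⊕0⊕0⊕1⊕0⊕1⊕1 = 0
s8 (pos 8,9,10,11,12,13,14,15): 1⊕1⊕0⊕0⊕1⊕0⊕1⊕1 = 1
Syndrome s8…s1 = 1000 → error at position 8.
Flip position 8: 011010011001011 → 011010001001011

011010001001011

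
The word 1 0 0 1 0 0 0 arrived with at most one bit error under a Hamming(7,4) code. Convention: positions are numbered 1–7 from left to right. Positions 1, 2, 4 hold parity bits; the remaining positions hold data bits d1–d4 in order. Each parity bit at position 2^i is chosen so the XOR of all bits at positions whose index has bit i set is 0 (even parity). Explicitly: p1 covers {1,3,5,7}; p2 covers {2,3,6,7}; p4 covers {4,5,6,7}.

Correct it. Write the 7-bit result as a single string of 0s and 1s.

s1 (pos 1,3,5,7): 1⊕0⊕0⊕0 = 1
s2 (pos 2,3,6,7): 0⊕0⊕0⊕0 = 0
s4 (pos 4,5,6,7): 1⊕0⊕0⊕0 = 1
Syndrome s4…s1 = 101 → error at position 5.
Flip position 5: 1001000 → 1001100

1001100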